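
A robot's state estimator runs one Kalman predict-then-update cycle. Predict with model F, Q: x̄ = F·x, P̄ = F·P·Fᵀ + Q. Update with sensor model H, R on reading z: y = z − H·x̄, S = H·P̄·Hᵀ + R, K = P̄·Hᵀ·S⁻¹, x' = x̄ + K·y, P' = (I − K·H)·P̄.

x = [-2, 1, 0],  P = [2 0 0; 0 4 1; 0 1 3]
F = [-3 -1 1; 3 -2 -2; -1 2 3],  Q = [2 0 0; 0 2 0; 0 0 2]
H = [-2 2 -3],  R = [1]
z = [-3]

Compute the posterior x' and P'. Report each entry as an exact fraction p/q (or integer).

x̄ = F·x = [5, -8, 4]
P̄ = F·P·Fᵀ + Q = [25 -16 6; -16 56 -50; 6 -50 59]
y = z − H·x̄ = [35]
S = H·P̄·Hᵀ + R = [1656]
K = P̄·Hᵀ·S⁻¹ = [-25/414; 49/276; -289/1656]
x' = x̄ + K·y = [1195/414, -493/276, -3491/1656]
P' = (I − K·H)·P̄ = [3925/207 121/69 -4741/414; 121/69 175/46 361/276; -4741/414 361/276 14183/1656]

x' = [1195/414, -493/276, -3491/1656]
P' = [3925/207 121/69 -4741/414; 121/69 175/46 361/276; -4741/414 361/276 14183/1656]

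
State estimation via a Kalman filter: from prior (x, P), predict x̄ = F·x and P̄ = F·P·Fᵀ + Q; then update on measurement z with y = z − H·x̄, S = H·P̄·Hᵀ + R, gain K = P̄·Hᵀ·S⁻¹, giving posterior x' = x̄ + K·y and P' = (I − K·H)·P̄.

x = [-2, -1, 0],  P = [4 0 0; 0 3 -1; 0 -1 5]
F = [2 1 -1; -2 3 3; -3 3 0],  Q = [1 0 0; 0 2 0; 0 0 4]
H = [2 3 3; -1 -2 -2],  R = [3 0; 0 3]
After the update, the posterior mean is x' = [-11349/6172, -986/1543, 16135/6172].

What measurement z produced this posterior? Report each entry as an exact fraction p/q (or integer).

z = [3, -1]

x̄ = F·x = [-5, 1, 3]
P̄ = F·P·Fᵀ + Q = [27 -22 -12; -22 72 42; -12 42 67]
S = H·P̄·Hᵀ + R = [1710 -1154; -1154 786]
K = P̄·Hᵀ·S⁻¹ = [4793/6172 7359/6172; -437/1543 -1046/1543; 217/6172 -1299/6172]
x' − x̄ = [19511/6172, -2529/1543, -2381/6172] = K·y
y = (KᵀK)⁻¹·Kᵀ·(x' − x̄) = [1, 2]
z = y + H·x̄ = [1, 2] + [2, -3] = [3, -1]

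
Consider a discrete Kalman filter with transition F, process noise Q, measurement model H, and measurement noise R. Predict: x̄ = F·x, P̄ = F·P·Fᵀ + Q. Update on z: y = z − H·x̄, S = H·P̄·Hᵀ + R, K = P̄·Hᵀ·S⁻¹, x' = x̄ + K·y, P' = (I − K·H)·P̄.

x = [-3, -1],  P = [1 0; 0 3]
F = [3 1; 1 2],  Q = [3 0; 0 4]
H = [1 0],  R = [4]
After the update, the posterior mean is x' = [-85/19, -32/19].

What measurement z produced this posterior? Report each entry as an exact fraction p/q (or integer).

z = [-3]

x̄ = F·x = [-10, -5]
P̄ = F·P·Fᵀ + Q = [15 9; 9 17]
S = H·P̄·Hᵀ + R = [19]
K = P̄·Hᵀ·S⁻¹ = [15/19; 9/19]
x' − x̄ = [105/19, 63/19] = K·y
y = (KᵀK)⁻¹·Kᵀ·(x' − x̄) = [7]
z = y + H·x̄ = [7] + [-10] = [-3]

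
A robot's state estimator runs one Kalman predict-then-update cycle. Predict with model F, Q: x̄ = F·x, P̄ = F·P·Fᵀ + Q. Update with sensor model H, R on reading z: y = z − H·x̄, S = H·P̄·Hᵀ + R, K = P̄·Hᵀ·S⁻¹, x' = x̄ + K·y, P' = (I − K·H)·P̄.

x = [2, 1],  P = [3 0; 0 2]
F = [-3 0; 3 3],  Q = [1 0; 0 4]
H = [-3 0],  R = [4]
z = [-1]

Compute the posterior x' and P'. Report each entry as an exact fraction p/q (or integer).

x' = [15/64, 765/256]
P' = [7/16 -27/64; -27/64 5983/256]

x̄ = F·x = [-6, 9]
P̄ = F·P·Fᵀ + Q = [28 -27; -27 49]
y = z − H·x̄ = [-19]
S = H·P̄·Hᵀ + R = [256]
K = P̄·Hᵀ·S⁻¹ = [-21/64; 81/256]
x' = x̄ + K·y = [15/64, 765/256]
P' = (I − K·H)·P̄ = [7/16 -27/64; -27/64 5983/256]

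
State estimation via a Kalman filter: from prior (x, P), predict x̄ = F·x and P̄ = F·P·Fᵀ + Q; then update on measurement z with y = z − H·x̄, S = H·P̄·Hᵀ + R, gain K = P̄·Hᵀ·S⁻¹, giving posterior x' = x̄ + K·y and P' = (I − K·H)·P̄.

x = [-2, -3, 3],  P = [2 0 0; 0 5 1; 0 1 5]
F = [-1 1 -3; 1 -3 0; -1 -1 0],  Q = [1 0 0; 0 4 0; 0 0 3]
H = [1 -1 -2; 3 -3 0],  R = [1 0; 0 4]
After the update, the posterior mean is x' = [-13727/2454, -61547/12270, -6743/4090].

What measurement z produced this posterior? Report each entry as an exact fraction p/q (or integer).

x̄ = F·x = [-10, 7, 5]
P̄ = F·P·Fᵀ + Q = [47 -8 0; -8 51 13; 0 13 10]
S = H·P̄·Hᵀ + R = [207 420; 420 1030]
K = P̄·Hᵀ·S⁻¹ = [-1265/3681 737/2454; -1321/3681 -313/12270; -587/1227 643/4090]
x' − x̄ = [10813/2454, -147437/12270, -27193/4090] = K·y
y = (KᵀK)⁻¹·Kᵀ·(x' − x̄) = [30, 49]
z = y + H·x̄ = [30, 49] + [-27, -51] = [3, -2]

z = [3, -2]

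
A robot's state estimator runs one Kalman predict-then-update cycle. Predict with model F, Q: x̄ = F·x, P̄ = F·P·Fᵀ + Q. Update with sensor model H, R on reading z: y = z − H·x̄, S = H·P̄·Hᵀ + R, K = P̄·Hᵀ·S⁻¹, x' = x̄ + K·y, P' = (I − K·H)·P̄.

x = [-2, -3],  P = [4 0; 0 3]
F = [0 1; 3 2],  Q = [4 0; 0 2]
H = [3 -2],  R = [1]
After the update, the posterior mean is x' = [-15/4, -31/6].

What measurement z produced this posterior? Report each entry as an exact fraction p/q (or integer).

x̄ = F·x = [-3, -12]
P̄ = F·P·Fᵀ + Q = [7 6; 6 50]
S = H·P̄·Hᵀ + R = [192]
K = P̄·Hᵀ·S⁻¹ = [3/64; -41/96]
x' − x̄ = [-3/4, 41/6] = K·y
y = (KᵀK)⁻¹·Kᵀ·(x' − x̄) = [-16]
z = y + H·x̄ = [-16] + [15] = [-1]

z = [-1]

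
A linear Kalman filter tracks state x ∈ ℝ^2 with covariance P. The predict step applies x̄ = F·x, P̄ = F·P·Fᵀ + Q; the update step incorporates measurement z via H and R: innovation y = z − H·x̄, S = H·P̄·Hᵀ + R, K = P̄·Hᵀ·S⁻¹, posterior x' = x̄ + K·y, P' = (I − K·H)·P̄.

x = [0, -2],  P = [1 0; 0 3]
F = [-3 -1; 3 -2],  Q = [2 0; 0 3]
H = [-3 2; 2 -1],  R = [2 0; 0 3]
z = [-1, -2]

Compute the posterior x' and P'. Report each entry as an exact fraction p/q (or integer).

x' = [601/1291, 847/1291]
P' = [4662/1291 7176/1291; 7176/1291 11589/1291]

x̄ = F·x = [2, 4]
P̄ = F·P·Fᵀ + Q = [14 -3; -3 24]
y = z − H·x̄ = [-3, -2]
S = H·P̄·Hᵀ + R = [260 -153; -153 95]
K = P̄·Hᵀ·S⁻¹ = [183/1291 716/1291; 825/1291 921/1291]
x' = x̄ + K·y = [601/1291, 847/1291]
P' = (I − K·H)·P̄ = [4662/1291 7176/1291; 7176/1291 11589/1291]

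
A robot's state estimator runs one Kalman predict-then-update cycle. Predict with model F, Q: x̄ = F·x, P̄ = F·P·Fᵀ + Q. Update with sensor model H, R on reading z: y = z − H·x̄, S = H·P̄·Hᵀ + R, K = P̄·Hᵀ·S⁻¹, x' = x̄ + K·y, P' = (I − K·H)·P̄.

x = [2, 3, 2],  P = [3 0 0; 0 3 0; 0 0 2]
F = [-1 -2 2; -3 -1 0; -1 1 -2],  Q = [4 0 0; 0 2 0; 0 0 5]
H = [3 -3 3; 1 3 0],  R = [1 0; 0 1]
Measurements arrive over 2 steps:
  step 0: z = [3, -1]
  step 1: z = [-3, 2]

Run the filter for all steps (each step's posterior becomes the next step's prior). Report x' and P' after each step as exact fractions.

step 0: x̄ = F·x = [-4, -9, -3]
step 0: P̄ = F·P·Fᵀ + Q = [27 15 -11; 15 32 6; -11 6 19]
step 0: y = z − H·x̄ = [-3, 30]
step 0: S = H·P̄·Hᵀ + R = [127 -96; -96 406]
step 0: K = P̄·Hᵀ·S⁻¹ = [4065/21173 4716/21173; -1371/21173 10929/42346; 1554/21173 1465/42346]
step 0: x' = x̄ + K·y = [44593/21173, -22509/21173, -46206/21173]
step 0: P' = (I − K·H)·P̄ = [219924/21173 -71736/21173 -290305/21173; -71736/21173 51467/42346 194025/42346; -290305/21173 194025/42346 775671/42346]
step 1: x̄ = F·x = [-91987/21173, -111270/21173, 25310/21173]
step 1: P̄ = F·P·Fᵀ + Q = [2057068/21173 1756892/21173 -872546/21173; 1756892/21173 3233959/42346 -1540589/42346; -872546/21173 -1540589/42346 994133/42346]
step 1: y = z − H·x̄ = [-197298/21173, 468143/21173]
step 1: S = H·P̄·Hᵀ + R = [4096616/21173 -7390548/21173; -7390548/21173 54344817/42346]
step 1: K = P̄·Hᵀ·S⁻¹ = [13115987/99173692 204606922/669422421; -4463237/99173692 154597115/669422421; 30286423/198347384 -50625686/669422421]
step 1: x' = x̄ + K·y = [1581237569/1338844842, 361865737/1338844842, -5086501697/2677689684]
step 1: P' = (I − K·H)·P̄ = [2811226055/1338844842 -800670737/1338844842 -7105749701/2677689684; -800670737/1338844842 369954989/1338844842 2301082319/2677689684; -7105749701/2677689684 2301082319/2677689684 19086241847/5355379368]

step 0: x' = [44593/21173, -22509/21173, -46206/21173], P' = [219924/21173 -71736/21173 -290305/21173; -71736/21173 51467/42346 194025/42346; -290305/21173 194025/42346 775671/42346]
step 1: x' = [1581237569/1338844842, 361865737/1338844842, -5086501697/2677689684], P' = [2811226055/1338844842 -800670737/1338844842 -7105749701/2677689684; -800670737/1338844842 369954989/1338844842 2301082319/2677689684; -7105749701/2677689684 2301082319/2677689684 19086241847/5355379368]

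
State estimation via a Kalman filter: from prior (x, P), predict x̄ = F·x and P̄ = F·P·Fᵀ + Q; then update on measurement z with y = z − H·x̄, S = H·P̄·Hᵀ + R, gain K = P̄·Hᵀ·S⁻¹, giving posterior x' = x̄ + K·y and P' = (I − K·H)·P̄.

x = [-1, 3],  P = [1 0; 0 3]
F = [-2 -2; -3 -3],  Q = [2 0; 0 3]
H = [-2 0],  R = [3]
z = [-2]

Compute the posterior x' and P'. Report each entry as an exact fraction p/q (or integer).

x' = [4/5, 2/5]
P' = [18/25 24/25; 24/25 207/25]

x̄ = F·x = [-4, -6]
P̄ = F·P·Fᵀ + Q = [18 24; 24 39]
y = z − H·x̄ = [-10]
S = H·P̄·Hᵀ + R = [75]
K = P̄·Hᵀ·S⁻¹ = [-12/25; -16/25]
x' = x̄ + K·y = [4/5, 2/5]
P' = (I − K·H)·P̄ = [18/25 24/25; 24/25 207/25]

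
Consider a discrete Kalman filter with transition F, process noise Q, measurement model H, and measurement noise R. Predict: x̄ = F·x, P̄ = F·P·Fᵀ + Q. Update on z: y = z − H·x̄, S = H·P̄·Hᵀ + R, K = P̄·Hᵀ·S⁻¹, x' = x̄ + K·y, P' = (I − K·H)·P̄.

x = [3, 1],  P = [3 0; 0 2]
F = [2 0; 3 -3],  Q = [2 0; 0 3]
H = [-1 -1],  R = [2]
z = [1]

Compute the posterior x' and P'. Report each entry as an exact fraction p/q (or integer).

x' = [46/25, -129/50]
P' = [94/25 -78/25; -78/25 111/25]

x̄ = F·x = [6, 6]
P̄ = F·P·Fᵀ + Q = [14 18; 18 48]
y = z − H·x̄ = [13]
S = H·P̄·Hᵀ + R = [100]
K = P̄·Hᵀ·S⁻¹ = [-8/25; -33/50]
x' = x̄ + K·y = [46/25, -129/50]
P' = (I − K·H)·P̄ = [94/25 -78/25; -78/25 111/25]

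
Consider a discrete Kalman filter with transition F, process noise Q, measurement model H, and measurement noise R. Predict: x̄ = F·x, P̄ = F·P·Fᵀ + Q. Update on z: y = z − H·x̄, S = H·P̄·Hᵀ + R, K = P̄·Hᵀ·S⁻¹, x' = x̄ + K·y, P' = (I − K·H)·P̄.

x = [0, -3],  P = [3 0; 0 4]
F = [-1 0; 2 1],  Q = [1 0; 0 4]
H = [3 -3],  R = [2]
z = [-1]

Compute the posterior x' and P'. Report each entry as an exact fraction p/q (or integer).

x' = [-150/163, -99/163]
P' = [202/163 192/163; 192/163 218/163]

x̄ = F·x = [0, -3]
P̄ = F·P·Fᵀ + Q = [4 -6; -6 20]
y = z − H·x̄ = [-10]
S = H·P̄·Hᵀ + R = [326]
K = P̄·Hᵀ·S⁻¹ = [15/163; -39/163]
x' = x̄ + K·y = [-150/163, -99/163]
P' = (I − K·H)·P̄ = [202/163 192/163; 192/163 218/163]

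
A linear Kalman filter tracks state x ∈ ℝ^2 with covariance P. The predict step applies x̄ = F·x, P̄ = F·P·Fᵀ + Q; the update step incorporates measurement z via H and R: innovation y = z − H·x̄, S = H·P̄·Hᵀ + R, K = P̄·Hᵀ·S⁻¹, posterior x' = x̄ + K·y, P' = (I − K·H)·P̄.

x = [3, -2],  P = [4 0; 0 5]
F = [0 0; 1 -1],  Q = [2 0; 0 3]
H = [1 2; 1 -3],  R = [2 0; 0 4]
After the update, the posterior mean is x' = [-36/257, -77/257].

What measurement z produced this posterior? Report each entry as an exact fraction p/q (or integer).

x̄ = F·x = [0, 5]
P̄ = F·P·Fᵀ + Q = [2 0; 0 12]
S = H·P̄·Hᵀ + R = [52 -70; -70 114]
K = P̄·Hᵀ·S⁻¹ = [92/257 61/257; 54/257 -48/257]
x' − x̄ = [-36/257, -1362/257] = K·y
y = (KᵀK)⁻¹·Kᵀ·(x' − x̄) = [-11, 16]
z = y + H·x̄ = [-11, 16] + [10, -15] = [-1, 1]

z = [-1, 1]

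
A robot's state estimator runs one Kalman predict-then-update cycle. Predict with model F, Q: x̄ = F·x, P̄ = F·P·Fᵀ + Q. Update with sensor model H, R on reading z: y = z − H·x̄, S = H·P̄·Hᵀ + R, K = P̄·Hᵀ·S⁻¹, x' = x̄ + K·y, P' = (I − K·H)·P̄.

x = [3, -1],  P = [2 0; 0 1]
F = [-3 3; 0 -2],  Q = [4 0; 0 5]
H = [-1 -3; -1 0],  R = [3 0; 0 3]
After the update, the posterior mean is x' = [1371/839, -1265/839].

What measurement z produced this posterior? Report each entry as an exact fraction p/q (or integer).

x̄ = F·x = [-12, 2]
P̄ = F·P·Fᵀ + Q = [31 -6; -6 9]
S = H·P̄·Hᵀ + R = [79 13; 13 34]
K = P̄·Hᵀ·S⁻¹ = [-13/839 -760/839; -264/839 249/839]
x' − x̄ = [11439/839, -2943/839] = K·y
y = (KᵀK)⁻¹·Kᵀ·(x' − x̄) = [-3, -15]
z = y + H·x̄ = [-3, -15] + [6, 12] = [3, -3]

z = [3, -3]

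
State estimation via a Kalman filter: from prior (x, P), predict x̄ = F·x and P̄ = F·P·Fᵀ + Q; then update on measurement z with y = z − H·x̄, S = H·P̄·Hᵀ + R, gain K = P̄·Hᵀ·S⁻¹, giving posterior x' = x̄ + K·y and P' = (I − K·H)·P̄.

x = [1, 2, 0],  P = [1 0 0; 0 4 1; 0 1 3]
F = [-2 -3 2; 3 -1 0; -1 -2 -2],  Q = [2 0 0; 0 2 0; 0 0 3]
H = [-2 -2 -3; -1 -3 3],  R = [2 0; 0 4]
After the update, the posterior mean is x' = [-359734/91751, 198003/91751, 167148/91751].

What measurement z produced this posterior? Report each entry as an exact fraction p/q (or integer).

x̄ = F·x = [-8, 1, -5]
P̄ = F·P·Fᵀ + Q = [42 4 16; 4 15 7; 16 7 40]
S = H·P̄·Hᵀ + R = [898 -181; -181 343]
K = P̄·Hᵀ·S⁻¹ = [-49106/275253 -30728/275253; -8435/91751 -11941/91751; -41915/275253 44488/275253]
x' − x̄ = [374274/91751, 106252/91751, 625903/91751] = K·y
y = (KᵀK)⁻¹·Kᵀ·(x' − x̄) = [-31, 13]
z = y + H·x̄ = [-31, 13] + [29, -10] = [-2, 3]

z = [-2, 3]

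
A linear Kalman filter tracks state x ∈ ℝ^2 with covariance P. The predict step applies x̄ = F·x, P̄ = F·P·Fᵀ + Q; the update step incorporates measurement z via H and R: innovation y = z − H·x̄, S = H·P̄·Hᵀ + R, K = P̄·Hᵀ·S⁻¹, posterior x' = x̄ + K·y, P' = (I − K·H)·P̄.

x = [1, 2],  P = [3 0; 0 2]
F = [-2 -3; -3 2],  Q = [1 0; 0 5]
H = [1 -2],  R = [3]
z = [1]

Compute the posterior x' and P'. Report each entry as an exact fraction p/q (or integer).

x̄ = F·x = [-8, 1]
P̄ = F·P·Fᵀ + Q = [31 6; 6 40]
y = z − H·x̄ = [11]
S = H·P̄·Hᵀ + R = [170]
K = P̄·Hᵀ·S⁻¹ = [19/170; -37/85]
x' = x̄ + K·y = [-1151/170, -322/85]
P' = (I − K·H)·P̄ = [4909/170 1213/85; 1213/85 662/85]

x' = [-1151/170, -322/85]
P' = [4909/170 1213/85; 1213/85 662/85]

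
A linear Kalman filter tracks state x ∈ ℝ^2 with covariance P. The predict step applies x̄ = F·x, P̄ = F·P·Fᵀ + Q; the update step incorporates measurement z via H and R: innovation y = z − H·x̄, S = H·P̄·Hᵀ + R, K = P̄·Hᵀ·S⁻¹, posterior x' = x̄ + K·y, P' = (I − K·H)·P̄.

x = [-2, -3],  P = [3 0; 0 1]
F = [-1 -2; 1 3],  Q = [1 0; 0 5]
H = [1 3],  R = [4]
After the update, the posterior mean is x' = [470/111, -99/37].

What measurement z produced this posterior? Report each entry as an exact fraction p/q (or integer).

x̄ = F·x = [8, -11]
P̄ = F·P·Fᵀ + Q = [8 -9; -9 17]
S = H·P̄·Hᵀ + R = [111]
K = P̄·Hᵀ·S⁻¹ = [-19/111; 14/37]
x' − x̄ = [-418/111, 308/37] = K·y
y = (KᵀK)⁻¹·Kᵀ·(x' − x̄) = [22]
z = y + H·x̄ = [22] + [-25] = [-3]

z = [-3]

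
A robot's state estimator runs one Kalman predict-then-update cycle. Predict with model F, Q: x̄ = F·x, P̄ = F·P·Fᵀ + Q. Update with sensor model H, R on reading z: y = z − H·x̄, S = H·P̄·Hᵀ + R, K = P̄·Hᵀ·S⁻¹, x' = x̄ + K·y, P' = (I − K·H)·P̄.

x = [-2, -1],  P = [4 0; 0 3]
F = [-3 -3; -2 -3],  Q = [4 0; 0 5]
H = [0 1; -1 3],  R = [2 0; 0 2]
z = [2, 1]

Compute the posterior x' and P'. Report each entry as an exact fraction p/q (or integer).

x̄ = F·x = [9, 7]
P̄ = F·P·Fᵀ + Q = [67 51; 51 48]
y = z − H·x̄ = [-5, -11]
S = H·P̄·Hᵀ + R = [50 93; 93 195]
K = P̄·Hᵀ·S⁻¹ = [649/367 -443/1101; 237/367 62/367]
x' = x̄ + K·y = [5047/1101, 702/367]
P' = (I − K·H)·P̄ = [12568/1101 1298/367; 1298/367 474/367]

x' = [5047/1101, 702/367]
P' = [12568/1101 1298/367; 1298/367 474/367]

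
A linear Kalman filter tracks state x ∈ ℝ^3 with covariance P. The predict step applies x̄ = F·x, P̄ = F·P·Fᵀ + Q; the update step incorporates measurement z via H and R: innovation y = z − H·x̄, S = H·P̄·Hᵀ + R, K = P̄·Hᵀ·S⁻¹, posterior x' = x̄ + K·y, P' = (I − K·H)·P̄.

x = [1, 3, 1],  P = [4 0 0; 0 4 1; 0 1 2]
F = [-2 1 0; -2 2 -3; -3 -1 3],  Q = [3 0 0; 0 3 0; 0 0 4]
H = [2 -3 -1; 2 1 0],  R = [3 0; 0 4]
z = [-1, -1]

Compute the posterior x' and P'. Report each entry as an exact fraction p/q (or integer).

x' = [-9419/9977, 11613/9977, -91405/19954]
P' = [13610/9977 -11448/9977 57940/9977; -11448/9977 29516/9977 -103188/9977; 57940/9977 -103188/9977 844729/19954]

x̄ = F·x = [1, 1, -3]
P̄ = F·P·Fᵀ + Q = [23 21 23; 21 41 7; 23 7 56]
y = z − H·x̄ = [-3, -4]
S = H·P̄·Hᵀ + R = [218 -168; -168 221]
K = P̄·Hᵀ·S⁻¹ = [1208/9977 3943/9977; -2752/9977 1655/9977; 2053/19954 3173/9977]
x' = x̄ + K·y = [-9419/9977, 11613/9977, -91405/19954]
P' = (I − K·H)·P̄ = [13610/9977 -11448/9977 57940/9977; -11448/9977 29516/9977 -103188/9977; 57940/9977 -103188/9977 844729/19954]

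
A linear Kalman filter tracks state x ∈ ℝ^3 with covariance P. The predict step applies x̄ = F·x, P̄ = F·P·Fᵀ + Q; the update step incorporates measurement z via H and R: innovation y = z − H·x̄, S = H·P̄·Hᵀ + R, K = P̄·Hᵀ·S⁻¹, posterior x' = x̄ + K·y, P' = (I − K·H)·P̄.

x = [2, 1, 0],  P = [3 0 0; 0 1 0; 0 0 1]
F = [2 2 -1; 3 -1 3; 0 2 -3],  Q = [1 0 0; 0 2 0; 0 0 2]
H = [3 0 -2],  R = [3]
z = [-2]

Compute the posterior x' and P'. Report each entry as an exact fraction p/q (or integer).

x' = [206/141, -271/141, 142/47]
P' = [938/141 -607/141 449/47; -607/141 1778/141 -334/47; 449/47 -334/47 678/47]

x̄ = F·x = [6, 5, 2]
P̄ = F·P·Fᵀ + Q = [18 13 7; 13 39 -11; 7 -11 15]
y = z − H·x̄ = [-16]
S = H·P̄·Hᵀ + R = [141]
K = P̄·Hᵀ·S⁻¹ = [40/141; 61/141; -3/47]
x' = x̄ + K·y = [206/141, -271/141, 142/47]
P' = (I − K·H)·P̄ = [938/141 -607/141 449/47; -607/141 1778/141 -334/47; 449/47 -334/47 678/47]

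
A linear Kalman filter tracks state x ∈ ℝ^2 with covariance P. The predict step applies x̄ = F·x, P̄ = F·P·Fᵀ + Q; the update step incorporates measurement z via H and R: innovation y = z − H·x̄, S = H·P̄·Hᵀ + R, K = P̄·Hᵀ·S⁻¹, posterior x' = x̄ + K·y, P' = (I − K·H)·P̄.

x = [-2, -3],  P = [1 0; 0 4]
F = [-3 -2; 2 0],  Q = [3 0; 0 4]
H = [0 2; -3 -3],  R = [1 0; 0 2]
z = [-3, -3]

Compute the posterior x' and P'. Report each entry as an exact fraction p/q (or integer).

x̄ = F·x = [12, -4]
P̄ = F·P·Fᵀ + Q = [28 -6; -6 8]
y = z − H·x̄ = [5, 21]
S = H·P̄·Hᵀ + R = [33 -12; -12 218]
K = P̄·Hᵀ·S⁻¹ = [-568/1175 -387/1175; 1708/3525 -1/1175]
x' = x̄ + K·y = [3133/1175, -5623/3525]
P' = (I − K·H)·P̄ = [542/1175 -284/1175; -284/1175 854/3525]

x' = [3133/1175, -5623/3525]
P' = [542/1175 -284/1175; -284/1175 854/3525]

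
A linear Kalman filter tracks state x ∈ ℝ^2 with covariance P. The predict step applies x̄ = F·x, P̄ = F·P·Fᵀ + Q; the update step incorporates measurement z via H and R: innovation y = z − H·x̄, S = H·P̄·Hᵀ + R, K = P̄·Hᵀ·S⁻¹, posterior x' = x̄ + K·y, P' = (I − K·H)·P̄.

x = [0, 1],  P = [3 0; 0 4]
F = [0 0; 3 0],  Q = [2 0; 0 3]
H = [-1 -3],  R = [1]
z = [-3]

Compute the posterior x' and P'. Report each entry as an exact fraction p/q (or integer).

x' = [2/91, 90/91]
P' = [542/273 -60/91; -60/91 30/91]

x̄ = F·x = [0, 0]
P̄ = F·P·Fᵀ + Q = [2 0; 0 30]
y = z − H·x̄ = [-3]
S = H·P̄·Hᵀ + R = [273]
K = P̄·Hᵀ·S⁻¹ = [-2/273; -30/91]
x' = x̄ + K·y = [2/91, 90/91]
P' = (I − K·H)·P̄ = [542/273 -60/91; -60/91 30/91]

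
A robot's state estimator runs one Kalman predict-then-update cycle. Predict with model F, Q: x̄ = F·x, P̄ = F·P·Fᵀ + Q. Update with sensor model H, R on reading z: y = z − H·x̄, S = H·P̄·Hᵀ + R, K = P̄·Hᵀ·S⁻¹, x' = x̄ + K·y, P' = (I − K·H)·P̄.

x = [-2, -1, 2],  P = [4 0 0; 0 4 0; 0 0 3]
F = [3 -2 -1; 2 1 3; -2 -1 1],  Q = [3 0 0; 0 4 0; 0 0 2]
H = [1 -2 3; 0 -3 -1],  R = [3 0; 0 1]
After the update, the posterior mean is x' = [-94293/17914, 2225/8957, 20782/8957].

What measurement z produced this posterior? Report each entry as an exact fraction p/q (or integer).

z = [1, -3]

x̄ = F·x = [-6, 1, 7]
P̄ = F·P·Fᵀ + Q = [58 7 -19; 7 51 -11; -19 -11 25]
S = H·P̄·Hᵀ + R = [480 306; 306 419]
K = P̄·Hᵀ·S⁻¹ = [-4835/107484 503/17914; -2545/26871 -2416/8957; 5039/17914 -1669/8957]
x' − x̄ = [13191/17914, -6732/8957, -41917/8957] = K·y
y = (KᵀK)⁻¹·Kᵀ·(x' − x̄) = [-12, 7]
z = y + H·x̄ = [-12, 7] + [13, -10] = [1, -3]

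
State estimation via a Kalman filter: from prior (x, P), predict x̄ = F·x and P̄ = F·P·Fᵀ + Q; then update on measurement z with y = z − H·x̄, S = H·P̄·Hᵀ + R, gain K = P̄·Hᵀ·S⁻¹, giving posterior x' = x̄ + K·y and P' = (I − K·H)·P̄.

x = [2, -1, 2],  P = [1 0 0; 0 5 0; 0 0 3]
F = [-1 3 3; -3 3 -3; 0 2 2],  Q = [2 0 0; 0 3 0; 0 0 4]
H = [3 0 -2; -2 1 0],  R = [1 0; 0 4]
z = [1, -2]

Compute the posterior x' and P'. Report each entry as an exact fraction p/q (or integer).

x' = [-46/5243, -69282/26215, -11506/26215]
P' = [27123/5243 51666/5243 39588/5243; 51666/5243 591816/26215 376968/26215; 39588/5243 376968/26215 295164/26215]

x̄ = F·x = [1, -15, 2]
P̄ = F·P·Fᵀ + Q = [75 21 48; 21 84 12; 48 12 36]
y = z − H·x̄ = [2, 15]
S = H·P̄·Hᵀ + R = [244 -219; -219 304]
K = P̄·Hᵀ·S⁻¹ = [2193/5243 -645/5243; 21054/26215 18789/26215; 3492/26215 -4728/26215]
x' = x̄ + K·y = [-46/5243, -69282/26215, -11506/26215]
P' = (I − K·H)·P̄ = [27123/5243 51666/5243 39588/5243; 51666/5243 591816/26215 376968/26215; 39588/5243 376968/26215 295164/26215]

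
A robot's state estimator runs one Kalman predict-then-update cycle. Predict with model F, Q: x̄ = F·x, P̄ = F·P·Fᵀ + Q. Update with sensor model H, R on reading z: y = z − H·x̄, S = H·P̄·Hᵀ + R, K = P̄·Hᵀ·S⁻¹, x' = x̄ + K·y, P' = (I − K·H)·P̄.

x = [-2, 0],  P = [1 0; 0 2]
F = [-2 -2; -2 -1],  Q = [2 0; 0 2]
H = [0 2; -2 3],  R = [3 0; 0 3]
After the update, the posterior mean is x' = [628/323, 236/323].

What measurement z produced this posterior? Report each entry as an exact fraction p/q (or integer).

x̄ = F·x = [4, 4]
P̄ = F·P·Fᵀ + Q = [14 8; 8 8]
S = H·P̄·Hᵀ + R = [35 16; 16 35]
K = P̄·Hᵀ·S⁻¹ = [208/323 -132/323; 144/323 8/323]
x' − x̄ = [-664/323, -1056/323] = K·y
y = (KᵀK)⁻¹·Kᵀ·(x' − x̄) = [-7, -6]
z = y + H·x̄ = [-7, -6] + [8, 4] = [1, -2]

z = [1, -2]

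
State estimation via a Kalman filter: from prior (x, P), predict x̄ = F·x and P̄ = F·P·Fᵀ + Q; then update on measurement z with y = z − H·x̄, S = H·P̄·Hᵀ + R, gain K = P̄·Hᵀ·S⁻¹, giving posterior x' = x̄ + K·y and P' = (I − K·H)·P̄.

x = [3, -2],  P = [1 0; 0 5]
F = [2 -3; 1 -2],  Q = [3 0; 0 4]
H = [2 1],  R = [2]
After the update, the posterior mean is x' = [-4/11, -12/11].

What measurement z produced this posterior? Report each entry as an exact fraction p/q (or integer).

x̄ = F·x = [12, 7]
P̄ = F·P·Fᵀ + Q = [52 32; 32 25]
S = H·P̄·Hᵀ + R = [363]
K = P̄·Hᵀ·S⁻¹ = [136/363; 89/363]
x' − x̄ = [-136/11, -89/11] = K·y
y = (KᵀK)⁻¹·Kᵀ·(x' − x̄) = [-33]
z = y + H·x̄ = [-33] + [31] = [-2]

z = [-2]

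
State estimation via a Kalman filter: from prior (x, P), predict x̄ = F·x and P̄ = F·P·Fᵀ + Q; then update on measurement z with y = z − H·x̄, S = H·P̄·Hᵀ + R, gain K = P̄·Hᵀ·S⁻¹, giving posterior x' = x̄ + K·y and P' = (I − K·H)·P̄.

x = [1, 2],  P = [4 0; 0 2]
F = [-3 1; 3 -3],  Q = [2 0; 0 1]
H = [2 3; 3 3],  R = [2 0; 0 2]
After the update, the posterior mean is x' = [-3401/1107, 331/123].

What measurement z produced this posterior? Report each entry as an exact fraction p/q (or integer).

x̄ = F·x = [-1, -3]
P̄ = F·P·Fᵀ + Q = [40 -42; -42 55]
S = H·P̄·Hᵀ + R = [153 105; 105 101]
K = P̄·Hᵀ·S⁻¹ = [-1004/1107 326/369; 227/246 -47/82]
x' − x̄ = [-2294/1107, 700/123] = K·y
y = (KᵀK)⁻¹·Kᵀ·(x' − x̄) = [13, 11]
z = y + H·x̄ = [13, 11] + [-11, -12] = [2, -1]

z = [2, -1]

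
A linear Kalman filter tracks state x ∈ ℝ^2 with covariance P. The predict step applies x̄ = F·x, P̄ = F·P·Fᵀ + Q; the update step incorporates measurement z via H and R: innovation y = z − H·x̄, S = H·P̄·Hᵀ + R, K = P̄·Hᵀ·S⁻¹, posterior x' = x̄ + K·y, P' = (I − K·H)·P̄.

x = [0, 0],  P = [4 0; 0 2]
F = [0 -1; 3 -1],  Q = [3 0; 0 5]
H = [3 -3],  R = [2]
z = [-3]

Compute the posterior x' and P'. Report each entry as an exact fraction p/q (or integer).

x̄ = F·x = [0, 0]
P̄ = F·P·Fᵀ + Q = [5 2; 2 43]
y = z − H·x̄ = [-3]
S = H·P̄·Hᵀ + R = [398]
K = P̄·Hᵀ·S⁻¹ = [9/398; -123/398]
x' = x̄ + K·y = [-27/398, 369/398]
P' = (I − K·H)·P̄ = [1909/398 1903/398; 1903/398 1985/398]

x' = [-27/398, 369/398]
P' = [1909/398 1903/398; 1903/398 1985/398]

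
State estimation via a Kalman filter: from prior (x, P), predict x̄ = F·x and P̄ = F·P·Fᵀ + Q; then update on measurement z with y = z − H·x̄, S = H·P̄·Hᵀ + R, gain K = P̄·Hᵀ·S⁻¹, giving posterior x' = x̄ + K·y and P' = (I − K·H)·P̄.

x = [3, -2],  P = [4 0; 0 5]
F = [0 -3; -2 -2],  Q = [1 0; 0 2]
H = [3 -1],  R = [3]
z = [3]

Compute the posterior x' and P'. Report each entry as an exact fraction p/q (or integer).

x' = [-186/275, -1434/275]
P' = [986/275 2634/275; 2634/275 7746/275]

x̄ = F·x = [6, -2]
P̄ = F·P·Fᵀ + Q = [46 30; 30 38]
y = z − H·x̄ = [-17]
S = H·P̄·Hᵀ + R = [275]
K = P̄·Hᵀ·S⁻¹ = [108/275; 52/275]
x' = x̄ + K·y = [-186/275, -1434/275]
P' = (I − K·H)·P̄ = [986/275 2634/275; 2634/275 7746/275]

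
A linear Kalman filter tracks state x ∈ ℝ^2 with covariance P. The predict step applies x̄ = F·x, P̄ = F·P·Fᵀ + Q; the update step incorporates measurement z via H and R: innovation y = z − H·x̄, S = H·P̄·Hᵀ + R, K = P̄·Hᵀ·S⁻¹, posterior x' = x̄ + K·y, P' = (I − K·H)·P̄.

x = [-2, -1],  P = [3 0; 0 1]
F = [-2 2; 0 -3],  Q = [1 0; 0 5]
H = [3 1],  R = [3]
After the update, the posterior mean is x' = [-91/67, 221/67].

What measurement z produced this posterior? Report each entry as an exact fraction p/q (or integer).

z = [-1]

x̄ = F·x = [2, 3]
P̄ = F·P·Fᵀ + Q = [17 -6; -6 14]
S = H·P̄·Hᵀ + R = [134]
K = P̄·Hᵀ·S⁻¹ = [45/134; -2/67]
x' − x̄ = [-225/67, 20/67] = K·y
y = (KᵀK)⁻¹·Kᵀ·(x' − x̄) = [-10]
z = y + H·x̄ = [-10] + [9] = [-1]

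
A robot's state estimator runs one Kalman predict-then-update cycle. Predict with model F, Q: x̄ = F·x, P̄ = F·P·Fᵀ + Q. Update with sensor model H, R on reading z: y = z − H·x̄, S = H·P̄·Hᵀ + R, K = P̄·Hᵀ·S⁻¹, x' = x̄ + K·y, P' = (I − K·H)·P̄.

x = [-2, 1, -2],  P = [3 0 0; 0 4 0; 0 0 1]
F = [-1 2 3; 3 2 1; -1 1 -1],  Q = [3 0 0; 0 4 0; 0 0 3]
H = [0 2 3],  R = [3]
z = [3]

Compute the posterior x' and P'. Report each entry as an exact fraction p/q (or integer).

x̄ = F·x = [-2, -6, 5]
P̄ = F·P·Fᵀ + Q = [31 10 8; 10 48 -2; 8 -2 11]
y = z − H·x̄ = [0]
S = H·P̄·Hᵀ + R = [270]
K = P̄·Hᵀ·S⁻¹ = [22/135; 1/3; 29/270]
x' = x̄ + K·y = [-2, -6, 5]
P' = (I − K·H)·P̄ = [3217/135 -14/3 442/135; -14/3 18 -35/3; 442/135 -35/3 2129/270]

x' = [-2, -6, 5]
P' = [3217/135 -14/3 442/135; -14/3 18 -35/3; 442/135 -35/3 2129/270]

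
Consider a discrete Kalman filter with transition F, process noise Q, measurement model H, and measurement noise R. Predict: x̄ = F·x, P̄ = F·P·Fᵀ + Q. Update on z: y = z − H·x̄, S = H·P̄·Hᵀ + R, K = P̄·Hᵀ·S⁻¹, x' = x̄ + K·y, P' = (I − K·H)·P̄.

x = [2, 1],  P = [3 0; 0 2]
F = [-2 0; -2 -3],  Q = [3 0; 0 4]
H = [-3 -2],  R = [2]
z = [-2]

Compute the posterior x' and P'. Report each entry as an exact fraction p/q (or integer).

x̄ = F·x = [-4, -7]
P̄ = F·P·Fᵀ + Q = [15 12; 12 34]
y = z − H·x̄ = [-28]
S = H·P̄·Hᵀ + R = [417]
K = P̄·Hᵀ·S⁻¹ = [-23/139; -104/417]
x' = x̄ + K·y = [88/139, -7/417]
P' = (I − K·H)·P̄ = [498/139 -724/139; -724/139 3362/417]

x' = [88/139, -7/417]
P' = [498/139 -724/139; -724/139 3362/417]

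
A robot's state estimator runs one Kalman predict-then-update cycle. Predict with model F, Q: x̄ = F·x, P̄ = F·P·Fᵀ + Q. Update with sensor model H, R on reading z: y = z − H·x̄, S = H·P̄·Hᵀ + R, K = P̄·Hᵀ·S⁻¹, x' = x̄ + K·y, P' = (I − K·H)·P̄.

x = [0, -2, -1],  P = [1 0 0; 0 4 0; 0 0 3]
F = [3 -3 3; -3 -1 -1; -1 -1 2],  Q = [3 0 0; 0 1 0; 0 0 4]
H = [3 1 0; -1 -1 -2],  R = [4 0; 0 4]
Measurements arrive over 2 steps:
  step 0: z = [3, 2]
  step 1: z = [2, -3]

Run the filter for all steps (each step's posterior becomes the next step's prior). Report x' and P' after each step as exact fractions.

step 0: x̄ = F·x = [3, 3, 0]
step 0: P̄ = F·P·Fᵀ + Q = [75 -6 27; -6 17 1; 27 1 21]
step 0: y = z − H·x̄ = [-9, 8]
step 0: S = H·P̄·Hᵀ + R = [660 -382; -382 280]
step 0: K = P̄·Hᵀ·S⁻¹ = [7167/19438 1239/19438; -2623/19438 -4481/19438; -945/9719 -3719/9719]
step 0: x' = x̄ + K·y = [3723/19438, 46073/19438, -21247/9719]
step 0: P' = (I − K·H)·P̄ = [20337/9719 -46677/9719 11931/9719; -46677/9719 134785/9719 -39573/9719; 11931/9719 -39573/9719 21259/9719]
step 1: x̄ = F·x = [-127266/9719, -7374/9719, -67392/9719]
step 1: P̄ = F·P·Fᵀ + Q = [3383844/9719 -265689/9719 862848/9719; -265689/9719 61174/9719 -53512/9719; 862848/9719 -53512/9719 296248/9719]
step 1: y = z − H·x̄ = [408610/9719, -298581/9719]
step 1: S = H·P̄·Hᵀ + R = [28960512/9719 -14220014/9719; -14220014/9719 7374852/9719]
step 1: K = P̄·Hᵀ·S⁻¹ = [207171519/584972306 15249555/584972306; -51291955/584972306 -74188693/584972306; -31859884/292486153 -117028036/292486153]
step 1: x' = x̄ + K·y = [581545581/584972306, -321088319/584972306, 227683300/292486153]
step 1: P' = (I − K·H)·P̄ = [270423354/292486153 -396927024/292486153 48002280/292486153; -396927024/292486153 1088197162/292486153 -271446376/292486153; 48002280/292486153 -271446376/292486153 345778120/292486153]

step 0: x' = [3723/19438, 46073/19438, -21247/9719], P' = [20337/9719 -46677/9719 11931/9719; -46677/9719 134785/9719 -39573/9719; 11931/9719 -39573/9719 21259/9719]
step 1: x' = [581545581/584972306, -321088319/584972306, 227683300/292486153], P' = [270423354/292486153 -396927024/292486153 48002280/292486153; -396927024/292486153 1088197162/292486153 -271446376/292486153; 48002280/292486153 -271446376/292486153 345778120/292486153]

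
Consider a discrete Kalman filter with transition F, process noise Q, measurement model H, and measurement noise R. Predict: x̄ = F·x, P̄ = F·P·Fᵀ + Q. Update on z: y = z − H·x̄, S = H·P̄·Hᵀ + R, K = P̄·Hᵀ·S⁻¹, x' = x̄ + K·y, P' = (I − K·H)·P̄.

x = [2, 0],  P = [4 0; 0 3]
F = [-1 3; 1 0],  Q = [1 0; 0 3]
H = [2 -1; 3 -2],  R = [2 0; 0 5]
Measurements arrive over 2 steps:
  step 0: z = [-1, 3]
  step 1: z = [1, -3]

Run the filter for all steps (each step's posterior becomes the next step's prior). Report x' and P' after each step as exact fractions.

step 0: x̄ = F·x = [-2, 2]
step 0: P̄ = F·P·Fᵀ + Q = [32 -4; -4 7]
step 0: y = z − H·x̄ = [5, 13]
step 0: S = H·P̄·Hᵀ + R = [153 234; 234 369]
step 0: K = P̄·Hᵀ·S⁻¹ = [4/9 0; 61/189 -52/189]
step 0: x' = x̄ + K·y = [2/9, 1/27]
step 0: P' = (I − K·H)·P̄ = [16/9 8/3; 8/3 886/189]
step 1: x̄ = F·x = [-1/9, 2/9]
step 1: P̄ = F·P·Fᵀ + Q = [1825/63 56/9; 56/9 43/9]
step 1: y = z − H·x̄ = [13/9, -20/9]
step 1: S = H·P̄·Hᵀ + R = [2053/21 2936/21; 2936/21 13240/63]
step 1: K = P̄·Hᵀ·S⁻¹ = [10819/23597 9305/188776; 7971/23597 -17119/94388]
step 1: x' = x̄ + K·y = [62525/141582, 26268/23597]
step 1: P' = (I − K·H)·P̄ = [299683/188776 213131/94388; 213131/94388 181247/47194]

step 0: x' = [2/9, 1/27], P' = [16/9 8/3; 8/3 886/189]
step 1: x' = [62525/141582, 26268/23597], P' = [299683/188776 213131/94388; 213131/94388 181247/47194]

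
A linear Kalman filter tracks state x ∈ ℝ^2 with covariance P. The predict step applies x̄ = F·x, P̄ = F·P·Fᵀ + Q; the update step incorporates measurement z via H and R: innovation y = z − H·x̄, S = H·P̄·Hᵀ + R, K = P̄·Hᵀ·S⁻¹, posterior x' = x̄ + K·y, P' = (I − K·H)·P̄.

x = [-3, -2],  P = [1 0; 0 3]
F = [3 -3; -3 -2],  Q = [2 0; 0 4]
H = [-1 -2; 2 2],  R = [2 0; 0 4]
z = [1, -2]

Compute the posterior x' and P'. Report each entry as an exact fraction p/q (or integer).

x̄ = F·x = [-3, 13]
P̄ = F·P·Fᵀ + Q = [38 9; 9 25]
y = z − H·x̄ = [24, -22]
S = H·P̄·Hᵀ + R = [176 -230; -230 328]
K = P̄·Hᵀ·S⁻¹ = [813/1207 916/1207; -928/1207 -801/2414]
x' = x̄ + K·y = [-4261/1207, 2230/1207]
P' = (I − K·H)·P̄ = [5290/1207 -3458/1207; -3458/1207 2657/1207]

x' = [-4261/1207, 2230/1207]
P' = [5290/1207 -3458/1207; -3458/1207 2657/1207]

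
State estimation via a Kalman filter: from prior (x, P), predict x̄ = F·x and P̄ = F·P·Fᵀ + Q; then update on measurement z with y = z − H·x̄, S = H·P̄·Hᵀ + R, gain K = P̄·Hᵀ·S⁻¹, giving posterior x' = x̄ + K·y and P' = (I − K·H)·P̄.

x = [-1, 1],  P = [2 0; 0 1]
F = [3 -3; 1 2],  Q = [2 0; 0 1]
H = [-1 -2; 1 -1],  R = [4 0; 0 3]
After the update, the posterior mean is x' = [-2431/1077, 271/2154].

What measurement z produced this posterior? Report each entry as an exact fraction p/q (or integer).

z = [2, -2]

x̄ = F·x = [-6, 1]
P̄ = F·P·Fᵀ + Q = [29 0; 0 7]
S = H·P̄·Hᵀ + R = [61 -15; -15 39]
K = P̄·Hᵀ·S⁻¹ = [-116/359 667/1077; -217/718 -637/2154]
x' − x̄ = [4031/1077, -1883/2154] = K·y
y = (KᵀK)⁻¹·Kᵀ·(x' − x̄) = [-2, 5]
z = y + H·x̄ = [-2, 5] + [4, -7] = [2, -2]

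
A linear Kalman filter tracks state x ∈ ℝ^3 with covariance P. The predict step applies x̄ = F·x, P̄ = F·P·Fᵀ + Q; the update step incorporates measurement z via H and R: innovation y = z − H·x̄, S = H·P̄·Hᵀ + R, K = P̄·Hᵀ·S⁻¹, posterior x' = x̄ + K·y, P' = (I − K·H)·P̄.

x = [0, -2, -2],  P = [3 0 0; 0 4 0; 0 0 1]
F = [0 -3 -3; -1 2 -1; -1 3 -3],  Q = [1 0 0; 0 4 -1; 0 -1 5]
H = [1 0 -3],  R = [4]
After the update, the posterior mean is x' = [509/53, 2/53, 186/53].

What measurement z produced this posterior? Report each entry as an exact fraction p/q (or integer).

z = [-1]

x̄ = F·x = [12, -2, 0]
P̄ = F·P·Fᵀ + Q = [46 -21 -27; -21 24 29; -27 29 53]
S = H·P̄·Hᵀ + R = [689]
K = P̄·Hᵀ·S⁻¹ = [127/689; -108/689; -186/689]
x' − x̄ = [-127/53, 108/53, 186/53] = K·y
y = (KᵀK)⁻¹·Kᵀ·(x' − x̄) = [-13]
z = y + H·x̄ = [-13] + [12] = [-1]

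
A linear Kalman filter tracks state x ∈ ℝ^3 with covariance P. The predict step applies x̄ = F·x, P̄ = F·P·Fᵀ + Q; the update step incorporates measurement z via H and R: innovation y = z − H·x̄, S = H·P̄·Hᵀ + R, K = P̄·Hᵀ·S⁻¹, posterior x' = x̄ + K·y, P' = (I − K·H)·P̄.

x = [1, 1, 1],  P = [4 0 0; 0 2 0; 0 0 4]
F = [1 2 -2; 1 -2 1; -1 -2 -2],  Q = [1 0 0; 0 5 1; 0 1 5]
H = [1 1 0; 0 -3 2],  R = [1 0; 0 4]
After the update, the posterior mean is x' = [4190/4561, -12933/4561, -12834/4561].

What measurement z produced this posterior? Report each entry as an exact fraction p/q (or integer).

z = [-2, 3]

x̄ = F·x = [1, 0, -5]
P̄ = F·P·Fᵀ + Q = [29 -12 4; -12 21 -3; 4 -3 33]
S = H·P̄·Hᵀ + R = [27 -25; -25 361]
K = P̄·Hᵀ·S⁻¹ = [7237/9122 1613/9122; 762/4561 -819/4561; 1118/4561 1025/4561]
x' − x̄ = [-371/4561, -12933/4561, 9971/4561] = K·y
y = (KᵀK)⁻¹·Kᵀ·(x' − x̄) = [-3, 13]
z = y + H·x̄ = [-3, 13] + [1, -10] = [-2, 3]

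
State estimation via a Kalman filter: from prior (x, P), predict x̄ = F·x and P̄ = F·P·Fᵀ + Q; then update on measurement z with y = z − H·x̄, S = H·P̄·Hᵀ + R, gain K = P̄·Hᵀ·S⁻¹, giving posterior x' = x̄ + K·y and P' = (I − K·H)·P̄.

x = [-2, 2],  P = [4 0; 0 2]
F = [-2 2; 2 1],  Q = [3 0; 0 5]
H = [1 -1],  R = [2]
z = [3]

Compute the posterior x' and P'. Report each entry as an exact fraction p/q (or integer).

x̄ = F·x = [8, -2]
P̄ = F·P·Fᵀ + Q = [27 -12; -12 23]
y = z − H·x̄ = [-7]
S = H·P̄·Hᵀ + R = [76]
K = P̄·Hᵀ·S⁻¹ = [39/76; -35/76]
x' = x̄ + K·y = [335/76, 93/76]
P' = (I − K·H)·P̄ = [531/76 453/76; 453/76 523/76]

x' = [335/76, 93/76]
P' = [531/76 453/76; 453/76 523/76]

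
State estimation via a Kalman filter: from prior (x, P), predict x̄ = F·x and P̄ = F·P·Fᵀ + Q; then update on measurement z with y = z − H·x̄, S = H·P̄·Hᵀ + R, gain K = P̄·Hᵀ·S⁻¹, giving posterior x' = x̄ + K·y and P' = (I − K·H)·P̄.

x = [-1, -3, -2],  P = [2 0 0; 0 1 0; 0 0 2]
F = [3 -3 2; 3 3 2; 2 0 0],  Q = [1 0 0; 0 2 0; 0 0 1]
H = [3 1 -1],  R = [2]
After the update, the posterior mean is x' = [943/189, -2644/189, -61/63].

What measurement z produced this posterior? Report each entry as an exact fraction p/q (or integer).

z = [2]

x̄ = F·x = [2, -16, -2]
P̄ = F·P·Fᵀ + Q = [36 17 12; 17 37 12; 12 12 9]
S = H·P̄·Hᵀ + R = [378]
K = P̄·Hᵀ·S⁻¹ = [113/378; 38/189; 13/126]
x' − x̄ = [565/189, 380/189, 65/63] = K·y
y = (KᵀK)⁻¹·Kᵀ·(x' − x̄) = [10]
z = y + H·x̄ = [10] + [-8] = [2]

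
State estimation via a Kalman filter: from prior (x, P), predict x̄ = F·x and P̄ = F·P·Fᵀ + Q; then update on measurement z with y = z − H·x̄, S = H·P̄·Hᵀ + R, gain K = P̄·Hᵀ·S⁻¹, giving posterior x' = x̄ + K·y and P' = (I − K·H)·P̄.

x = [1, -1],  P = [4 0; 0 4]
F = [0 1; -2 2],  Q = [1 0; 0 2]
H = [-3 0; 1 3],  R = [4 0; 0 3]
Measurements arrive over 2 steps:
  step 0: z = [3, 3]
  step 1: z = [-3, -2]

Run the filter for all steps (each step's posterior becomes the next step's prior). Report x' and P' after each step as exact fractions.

step 0: x' = [-8313/10169, 12156/10169], P' = [3876/10169 -1176/10169; -1176/10169 3694/10169]
step 1: x' = [2229921/2939713, -808336/1259877], P' = [925476/2939713 -35864/419959; -35864/419959 423982/1259877]

step 0: x̄ = F·x = [-1, -4]
step 0: P̄ = F·P·Fᵀ + Q = [5 8; 8 34]
step 0: y = z − H·x̄ = [0, 16]
step 0: S = H·P̄·Hᵀ + R = [49 -87; -87 362]
step 0: K = P̄·Hᵀ·S⁻¹ = [-2907/10169 116/10169; 882/10169 3302/10169]
step 0: x' = x̄ + K·y = [-8313/10169, 12156/10169]
step 0: P' = (I − K·H)·P̄ = [3876/10169 -1176/10169; -1176/10169 3694/10169]
step 1: x̄ = F·x = [12156/10169, 40938/10169]
step 1: P̄ = F·P·Fᵀ + Q = [13863/10169 9740/10169; 9740/10169 60026/10169]
step 1: y = z − H·x̄ = [5961/10169, -155308/10169]
step 1: S = H·P̄·Hᵀ + R = [165443/10169 -129249/10169; -129249/10169 643044/10169]
step 1: K = P̄·Hᵀ·S⁻¹ = [-694107/2939713 57444/2939713; 26898/419959 388118/1259877]
step 1: x' = x̄ + K·y = [2229921/2939713, -808336/1259877]
step 1: P' = (I − K·H)·P̄ = [925476/2939713 -35864/419959; -35864/419959 423982/1259877]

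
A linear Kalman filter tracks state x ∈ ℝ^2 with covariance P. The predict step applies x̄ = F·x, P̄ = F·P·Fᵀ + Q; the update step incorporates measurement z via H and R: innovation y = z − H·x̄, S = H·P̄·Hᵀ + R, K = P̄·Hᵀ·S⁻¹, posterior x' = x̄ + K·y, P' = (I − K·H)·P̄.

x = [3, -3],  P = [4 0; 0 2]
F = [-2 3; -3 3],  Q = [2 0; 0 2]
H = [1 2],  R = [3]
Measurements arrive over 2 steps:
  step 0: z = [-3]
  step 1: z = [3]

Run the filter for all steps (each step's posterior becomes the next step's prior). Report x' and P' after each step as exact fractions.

step 0: x' = [-705/431, -366/431], P' = [1116/431 -378/431; -378/431 420/431]
step 1: x' = [7566/165479, 246015/165479], P' = [342302/165479 -102250/165479; -102250/165479 139814/165479]

step 0: x̄ = F·x = [-15, -18]
step 0: P̄ = F·P·Fᵀ + Q = [36 42; 42 56]
step 0: y = z − H·x̄ = [48]
step 0: S = H·P̄·Hᵀ + R = [431]
step 0: K = P̄·Hᵀ·S⁻¹ = [120/431; 154/431]
step 0: x' = x̄ + K·y = [-705/431, -366/431]
step 0: P' = (I − K·H)·P̄ = [1116/431 -378/431; -378/431 420/431]
step 1: x̄ = F·x = [312/431, 1017/431]
step 1: P̄ = F·P·Fᵀ + Q = [13642/431 16146/431; 16146/431 21490/431]
step 1: y = z − H·x̄ = [-1053/431]
step 1: S = H·P̄·Hᵀ + R = [165479/431]
step 1: K = P̄·Hᵀ·S⁻¹ = [45934/165479; 59126/165479]
step 1: x' = x̄ + K·y = [7566/165479, 246015/165479]
step 1: P' = (I − K·H)·P̄ = [342302/165479 -102250/165479; -102250/165479 139814/165479]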